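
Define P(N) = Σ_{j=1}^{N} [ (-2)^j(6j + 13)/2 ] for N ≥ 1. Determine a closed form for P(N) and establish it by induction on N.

P(N) = (-2)^N(2N + 5) - 5

We claim P(N) = (-2)^N(2N + 5) - 5 for all N ≥ 1.
Base case (N = 1): P(1) = -19, and the closed form gives -19. They agree.
For the inductive step, assume it holds for an arbitrary j ≥ 1, so P(j) = (-2)^j(2j + 5) - 5.
Then P(j+1) = P(j) + ((-2)^j(-6j - 19)) = ((-2)^j(2j + 5) - 5) + ((-2)^j(-6j - 19)).
Simplifying, P(j+1) = -4(-2)^j·j - 14(-2)^j - 5 = (-2)^(j+1)(2(j+1) + 5) - 5,
which is the closed form with N = j+1.
This completes the induction.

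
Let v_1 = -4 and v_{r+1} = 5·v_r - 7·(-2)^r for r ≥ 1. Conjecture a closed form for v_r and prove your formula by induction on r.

v_r = (-2)^r - 2·5^(r - 1)

Computing the first terms: v_1 = -4, v_2 = -6, v_3 = -58. This suggests v_r = (-2)^r - 2·5^(r - 1).
Base case (r = 1): the formula gives -4 = -4 = v_1.
Inductive step: suppose the statement holds for some k ≥ 1, so v_k = (-2)^k - 2·5^(k - 1).
Then v_{k+1} = 5·v_k - 7·(-2)^k = 5·((-2)^k - 2·5^(k - 1)) - 7·(-2)^k = (-2)^(k + 1) - 2·5^k = (-2)^(k+1) - 2·5^((k+1) - 1),
which is the claimed formula at r = k+1.
By induction, the statement is established for all r ≥ 1.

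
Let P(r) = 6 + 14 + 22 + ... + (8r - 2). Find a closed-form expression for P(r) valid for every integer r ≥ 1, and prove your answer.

P(r) = 2r(2r + 1)

We claim P(r) = 2r(2r + 1) for all r ≥ 1.
Base case (r = 1): P(1) = 6, and the closed form gives 6. They agree.
For the inductive step, assume it holds for an arbitrary p ≥ 1, so P(p) = 2p(2p + 1).
Then P(p+1) = P(p) + (8p + 6) = (2p(2p + 1)) + (8p + 6).
Simplifying, P(p+1) = 2(p + 1)(2p + 3) = 2(p+1)(2(p+1) + 1),
which is the closed form with r = p+1.
By induction, the statement is established for all r ≥ 1.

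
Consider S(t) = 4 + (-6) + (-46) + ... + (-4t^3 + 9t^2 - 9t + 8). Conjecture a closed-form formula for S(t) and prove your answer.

We claim S(t) = -t(t^3 - t^2 + t - 5) for all t ≥ 1.
For the base case t = 1: S(1) = 4, and the closed form gives 4. They agree.
For the inductive step, assume it holds for an arbitrary m ≥ 1, so S(m) = m(-m^3 + m^2 - m + 5).
Then S(m+1) = S(m) + (-4m^3 - 3m^2 - 3m + 4) = (m(-m^3 + m^2 - m + 5)) + (-4m^3 - 3m^2 - 3m + 4).
Simplifying, S(m+1) = -(m + 1)(m^3 + 2m^2 + 2m - 4) = -(m+1)((m+1)^3 - (m+1)^2 + (m+1) - 5),
which is the closed form with t = m+1.
This completes the induction.

S(t) = -t(t^3 - t^2 + t - 5)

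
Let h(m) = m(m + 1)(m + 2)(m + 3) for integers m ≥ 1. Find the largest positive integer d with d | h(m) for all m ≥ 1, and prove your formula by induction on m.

Computing the first values: h(1) = 24 and h(2) = 120; gcd(24, 120) = 24, so d ≤ 24.
We prove 24 | m(m + 1)(m + 2)(m + 3) for all m ≥ 1 by induction on m.
Base step (m = 1): h(1) = 24 = 24·(1), so 24 | h(1).
For the inductive step, assume it holds for an arbitrary k ≥ 1, i.e. 24 | h(k). Then
h(k+1) − h(k) = (k+1)·(k+2)·(k+3)·(k+4) − k·(k+1)·(k+2)·(k+3) = (k+1)·(k+2)·(k+3)·[(k+4) − k] = 4·(k+1)·(k+2)·(k+3). The product of 3 consecutive integers is divisible by (3)! = 6, so h(k+1) − h(k) is divisible by 4·6 = 24. By the inductive hypothesis 24 | h(k), hence 24 | h(k+1).
This completes the induction.
Therefore the largest such d is 24.

d = 24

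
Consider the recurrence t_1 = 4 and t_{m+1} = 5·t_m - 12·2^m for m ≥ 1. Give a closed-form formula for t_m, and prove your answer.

Computing the first terms: t_1 = 4, t_2 = -4, t_3 = -68. This suggests t_m = 2^(m + 2) - 4·5^(m - 1).
Base case (m = 1): the formula gives 4 = 4 = t_1.
Inductive step: suppose the statement holds for some p ≥ 1, so t_p = 2^(p + 2) - 4·5^(p - 1).
Then t_{p+1} = 5·t_p - 12·2^p = 5·(2^(p + 2) - 4·5^(p - 1)) - 12·2^p = 2^(p + 3) - 4·5^p = 2^((p+1) + 2) - 4·5^((p+1) - 1),
which is the claimed formula at m = p+1.
Hence, by induction on m, the claim holds for every m ≥ 1.

t_m = 2^(m + 2) - 4·5^(m - 1)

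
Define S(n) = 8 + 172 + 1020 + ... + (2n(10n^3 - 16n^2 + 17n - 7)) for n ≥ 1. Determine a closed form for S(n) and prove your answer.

We claim S(n) = 2n(n + 1)(2n - 1)(n^2 + 1) for all n ≥ 1.
Base step (n = 1): S(1) = 8, and the closed form gives 8. They agree.
Suppose the result is true for n = j, so S(j) = 2j(2j^4 + j^3 + j^2 + j - 1).
Then S(j+1) = S(j) + (20j^4 + 48j^3 + 58j^2 + 38j + 8) = (2j(2j^4 + j^3 + j^2 + j - 1)) + (20j^4 + 48j^3 + 58j^2 + 38j + 8).
Simplifying, S(j+1) = 2(j + 1)(j + 2)(2j + 1)(j^2 + 2j + 2) = 2(j+1)((j+1) + 1)(2(j+1) - 1)((j+1)^2 + 1),
which is the closed form with n = j+1.
By the principle of mathematical induction, the result holds for all n ≥ 1.

S(n) = 2n(n + 1)(2n - 1)(n^2 + 1)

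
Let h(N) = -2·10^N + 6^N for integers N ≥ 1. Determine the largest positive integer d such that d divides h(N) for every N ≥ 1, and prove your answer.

d = 2

Computing the first values: h(1) = -14 and h(2) = -164; gcd(-14, -164) = 2, so d ≤ 2.
We prove 2 | -2·10^N + 6^N for all N ≥ 1 by induction on N.
Base step (N = 1): h(1) = -14 = 2·(-7), so 2 | h(1).
Suppose the result is true for N = k, i.e. 2 | h(k). Then
h(k+1) − 10·h(k) = (-2·10^(k+1) + 6^(k+1)) − 10·(-2·10^k + 6^k) = (1)·6^k·(6 − 10) = (-4)·6^k. Since 2 | h(k) by the inductive hypothesis, 2 | 10·h(k); and 2 | -4 since -4 = 2·-2. Therefore 2 | h(k+1).
By the principle of mathematical induction, the result holds for all N ≥ 1.
Therefore the largest such d is 2.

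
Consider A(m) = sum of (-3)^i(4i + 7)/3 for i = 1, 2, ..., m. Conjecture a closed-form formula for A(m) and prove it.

We claim A(m) = (-3)^m(m + 2) - 2 for all m ≥ 1.
Base case (m = 1): A(1) = -11, and the closed form gives -11. They agree.
Suppose the result is true for m = i, so A(i) = (-3)^i(i + 2) - 2.
Then A(i+1) = A(i) + ((-3)^i(-4i - 11)) = ((-3)^i(i + 2) - 2) + ((-3)^i(-4i - 11)).
Simplifying, A(i+1) = -3(-3)^i·i - 9(-3)^i - 2 = (-3)^(i+1)((i+1) + 2) - 2,
which is the closed form with m = i+1.
By the principle of mathematical induction, the result holds for all m ≥ 1.

A(m) = (-3)^m(m + 2) - 2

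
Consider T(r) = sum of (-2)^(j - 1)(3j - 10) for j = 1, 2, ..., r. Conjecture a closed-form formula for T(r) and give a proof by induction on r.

T(r) = (-2)^r(-r + 3) - 3

We claim T(r) = (-2)^r(-r + 3) - 3 for all r ≥ 1.
When r = 1: T(1) = -7, and the closed form gives -7. They agree.
Suppose the result is true for r = j, so T(j) = (-2)^j(-j + 3) - 3.
Then T(j+1) = T(j) + ((-2)^j(3j - 7)) = ((-2)^j(-j + 3) - 3) + ((-2)^j(3j - 7)).
Simplifying, T(j+1) = 2(-2)^j·j - 4(-2)^j - 3 = (-2)^(j+1)(-(j+1) + 3) - 3,
which is the closed form with r = j+1.
By induction, the statement is established for all r ≥ 1.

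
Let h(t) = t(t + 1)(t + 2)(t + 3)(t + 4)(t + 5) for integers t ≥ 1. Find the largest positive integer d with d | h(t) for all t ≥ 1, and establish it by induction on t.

Computing the first values: h(1) = 720 and h(2) = 5040; gcd(720, 5040) = 720, so d ≤ 720.
We prove 720 | t(t + 1)(t + 2)(t + 3)(t + 4)(t + 5) for all t ≥ 1 by induction on t.
For the base case t = 1: h(1) = 720 = 720·(1), so 720 | h(1).
Suppose the result is true for t = p, i.e. 720 | h(p). Then
h(p+1) − h(p) = (p+1)·(p+2)·(p+3)·(p+4)·(p+5)·(p+6) − p·(p+1)·(p+2)·(p+3)·(p+4)·(p+5) = (p+1)·(p+2)·(p+3)·(p+4)·(p+5)·[(p+6) − p] = 6·(p+1)·(p+2)·(p+3)·(p+4)·(p+5). The product of 5 consecutive integers is divisible by (5)! = 120, so h(p+1) − h(p) is divisible by 6·120 = 720. By the inductive hypothesis 720 | h(p), hence 720 | h(p+1).
Hence, by induction on t, the claim holds for every t ≥ 1.
Therefore the largest such d is 720.

d = 720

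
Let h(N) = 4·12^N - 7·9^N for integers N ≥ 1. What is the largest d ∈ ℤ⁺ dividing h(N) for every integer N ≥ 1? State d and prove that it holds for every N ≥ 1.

Computing the first values: h(1) = -15 and h(2) = 9; gcd(-15, 9) = 3, so d ≤ 3.
We prove 3 | 4·12^N - 7·9^N for all N ≥ 1 by induction on N.
When N = 1: h(1) = -15 = 3·(-5), so 3 | h(1).
Inductive step: assume the claim holds for N = m, i.e. 3 | h(m). Then
h(m+1) − 12·h(m) = (4·12^(m+1) - 7·9^(m+1)) − 12·(4·12^m - 7·9^m) = (-7)·9^m·(9 − 12) = (21)·9^m. Since 3 | h(m) by the inductive hypothesis, 3 | 12·h(m); and 3 | 21 since 21 = 3·7. Therefore 3 | h(m+1).
Hence, by induction on N, the claim holds for every N ≥ 1.
Therefore the largest such d is 3.

d = 3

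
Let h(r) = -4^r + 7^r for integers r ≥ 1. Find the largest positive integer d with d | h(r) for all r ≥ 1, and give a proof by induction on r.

Computing the first values: h(1) = 3 and h(2) = 33; gcd(3, 33) = 3, so d ≤ 3.
We prove 3 | -4^r + 7^r for all r ≥ 1 by induction on r.
Base case (r = 1): h(1) = 3 = 3·(1), so 3 | h(1).
For the inductive step, assume it holds for an arbitrary j ≥ 1, i.e. 3 | h(j). Then
7^{j+1} − 4^{j+1} = 7·7^j − 4·4^j = 7·(7^j − 4^j) + (3)·4^j. The first term is divisible by 3 by the inductive hypothesis, and the second term (3)·4^j is divisible by 3 since 3 | 3. Hence 3 | h(j+1).
This completes the induction.
Therefore the largest such d is 3.

d = 3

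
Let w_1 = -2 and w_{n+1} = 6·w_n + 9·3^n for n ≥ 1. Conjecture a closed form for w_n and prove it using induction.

w_n = -3^(n + 1) + 7·6^(n - 1)

Computing the first terms: w_1 = -2, w_2 = 15, w_3 = 171. This suggests w_n = -3^(n + 1) + 7·6^(n - 1).
Base step (n = 1): the formula gives -2 = -2 = w_1.
Inductive step: assume the claim holds for n = p, so w_p = -3^(p + 1) + 7·6^(p - 1).
Then w_{p+1} = 6·w_p + 9·3^p = 6·(-3^(p + 1) + 7·6^(p - 1)) + 9·3^p = -3^(p + 2) + 7·6^p = -3^((p+1) + 1) + 7·6^((p+1) - 1),
which is the claimed formula at n = p+1.
By induction, the statement is established for all n ≥ 1.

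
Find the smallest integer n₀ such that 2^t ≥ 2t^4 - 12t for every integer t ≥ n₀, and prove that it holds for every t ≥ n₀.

At t = 17: 131072 < 166838, so the inequality fails and n₀ ≥ 18. We prove 2^t ≥ 2t^4 - 12t for all t ≥ 18.
When t = 18: 2^t = 262144 and 2t^4 - 12t = 209736, so 262144 ≥ 209736.
Inductive step: suppose the statement holds for some j ≥ 18, so 2^j ≥ 2j^4 - 12j.
Then 2^(j + 1) = 2·(2^j) ≥ 2·(2j^4 - 12j).
Also, for j ≥ 18 we have 2·(2j^4 - 12j) ≥ 2(j+1)^4 - 12(j+1), since 2·(2j^4 - 12j) − (2(j+1)^4 - 12(j+1)) = 2j^4 - 8j^3 - 12j^2 - 20j + 10, which is nonnegative for all j ≥ 18.
Combining, 2^(j + 1) ≥ 2(j+1)^4 - 12(j+1).
By the principle of mathematical induction, the result holds for all t ≥ 18.
Hence the smallest such n₀ is 18.

n₀ = 18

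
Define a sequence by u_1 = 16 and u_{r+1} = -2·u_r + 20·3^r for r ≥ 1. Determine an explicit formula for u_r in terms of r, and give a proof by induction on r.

Computing the first terms: u_1 = 16, u_2 = 28, u_3 = 124. This suggests u_r = (-2)^(r + 1) + 4·3^r.
When r = 1: the formula gives 16 = 16 = u_1.
Suppose the result is true for r = j, so u_j = (-2)^(j + 1) + 4·3^j.
Then u_{j+1} = -2·u_j + 20·3^j = -2·((-2)^(j + 1) + 4·3^j) + 20·3^j = (-2)^(j + 2) + 4·3^(j + 1) = (-2)^((j+1) + 1) + 4·3^(j+1),
which is the claimed formula at r = j+1.
Hence, by induction on r, the claim holds for every r ≥ 1.

u_r = (-2)^(r + 1) + 4·3^r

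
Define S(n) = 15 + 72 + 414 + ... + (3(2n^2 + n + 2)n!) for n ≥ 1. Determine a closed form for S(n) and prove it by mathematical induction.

We claim S(n) = (6n + 3)(n + 1)! - 3 for all n ≥ 1.
For the base case n = 1: S(1) = 15, and the closed form gives 15. They agree.
Inductive step: suppose the statement holds for some i ≥ 1, so S(i) = (6i + 3)(i + 1)! - 3.
Then S(i+1) = S(i) + (3(2i^2 + 5i + 5)(i + 1)!) = ((6i + 3)(i + 1)! - 3) + (3(2i^2 + 5i + 5)(i + 1)!).
Simplifying, S(i+1) = (6(i+1) + 3)((i+1) + 1)! - 3,
which is the closed form with n = i+1.
By induction, the statement is established for all n ≥ 1.

S(n) = (6n + 3)(n + 1)! - 3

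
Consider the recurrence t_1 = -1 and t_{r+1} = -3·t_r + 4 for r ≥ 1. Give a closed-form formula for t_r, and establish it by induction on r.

Computing the first terms: t_1 = -1, t_2 = 7, t_3 = -17. This suggests t_r = -2(-3)^(r - 1) + 1.
Base step (r = 1): the formula gives -1 = -1 = t_1.
For the inductive step, assume it holds for an arbitrary m ≥ 1, so t_m = -2(-3)^(m - 1) + 1.
Then t_{m+1} = -3·t_m + 4 = -3·(-2(-3)^(m - 1) + 1) + 4 = -2(-3)^m + 1 = -2(-3)^((m+1) - 1) + 1,
which is the claimed formula at r = m+1.
This completes the induction.

t_r = -2(-3)^(r - 1) + 1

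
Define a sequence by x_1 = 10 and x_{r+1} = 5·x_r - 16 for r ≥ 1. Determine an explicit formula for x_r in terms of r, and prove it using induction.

x_r = 6·5^(r - 1) + 4

Computing the first terms: x_1 = 10, x_2 = 34, x_3 = 154. This suggests x_r = 6·5^(r - 1) + 4.
When r = 1: the formula gives 10 = 10 = x_1.
Inductive step: suppose the statement holds for some j ≥ 1, so x_j = 6·5^(j - 1) + 4.
Then x_{j+1} = 5·x_j - 16 = 5·(6·5^(j - 1) + 4) - 16 = 6·5^j + 4 = 6·5^((j+1) - 1) + 4,
which is the claimed formula at r = j+1.
This completes the induction.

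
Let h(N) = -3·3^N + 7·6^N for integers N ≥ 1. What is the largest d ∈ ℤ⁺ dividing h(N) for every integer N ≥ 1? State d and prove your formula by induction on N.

Computing the first values: h(1) = 33 and h(2) = 225; gcd(33, 225) = 3, so d ≤ 3.
We prove 3 | -3·3^N + 7·6^N for all N ≥ 1 by induction on N.
Base case (N = 1): h(1) = 33 = 3·(11), so 3 | h(1).
Suppose the result is true for N = r, i.e. 3 | h(r). Then
h(r+1) − 6·h(r) = (-3·3^(r+1) + 7·6^(r+1)) − 6·(-3·3^r + 7·6^r) = (-3)·3^r·(3 − 6) = (9)·3^r. Since 3 | h(r) by the inductive hypothesis, 3 | 6·h(r); and 3 | 9 since 9 = 3·3. Therefore 3 | h(r+1).
This completes the induction.
Therefore the largest such d is 3.

d = 3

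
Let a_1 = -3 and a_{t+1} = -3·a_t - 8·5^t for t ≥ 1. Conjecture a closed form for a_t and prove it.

Computing the first terms: a_1 = -3, a_2 = -31, a_3 = -107. This suggests a_t = 2(-3)^(t - 1) - 5^t.
Base case (t = 1): the formula gives -3 = -3 = a_1.
Suppose the result is true for t = m, so a_m = 2(-3)^(m - 1) - 5^m.
Then a_{m+1} = -3·a_m - 8·5^m = -3·(2(-3)^(m - 1) - 5^m) - 8·5^m = 2(-3)^m - 5^(m + 1) = 2(-3)^((m+1) - 1) - 5^(m+1),
which is the claimed formula at t = m+1.
By induction, the statement is established for all t ≥ 1.

a_t = 2(-3)^(t - 1) - 5^t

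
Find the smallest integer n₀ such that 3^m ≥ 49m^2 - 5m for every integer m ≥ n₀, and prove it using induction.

n₀ = 8

At m = 7: 2187 < 2366, so the inequality fails and n₀ ≥ 8. We prove 3^m ≥ 49m^2 - 5m for all m ≥ 8.
When m = 8: 3^m = 6561 and 49m^2 - 5m = 3096, so 6561 ≥ 3096.
Inductive step: assume the claim holds for m = i, so 3^i ≥ 49i^2 - 5i.
Then 3^(i + 1) = 3·(3^i) ≥ 3·(49i^2 - 5i).
Also, for i ≥ 8 we have 3·(49i^2 - 5i) ≥ 49(i+1)^2 - 5(i+1), since 3·(49i^2 - 5i) − (49(i+1)^2 - 5(i+1)) = 98i^2 - 108i - 44, which is nonnegative for all i ≥ 8.
Combining, 3^(i + 1) ≥ 49(i+1)^2 - 5(i+1).
Hence, by induction on m, the claim holds for every m ≥ 8.
Hence the smallest such n₀ is 8.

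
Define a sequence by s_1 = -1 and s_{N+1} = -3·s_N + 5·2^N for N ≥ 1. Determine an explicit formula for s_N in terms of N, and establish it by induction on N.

Computing the first terms: s_1 = -1, s_2 = 13, s_3 = -19. This suggests s_N = (-3)^N + 2^N.
When N = 1: the formula gives -1 = -1 = s_1.
For the inductive step, assume it holds for an arbitrary m ≥ 1, so s_m = (-3)^m + 2^m.
Then s_{m+1} = -3·s_m + 5·2^m = -3·((-3)^m + 2^m) + 5·2^m = (-3)^(m + 1) + 2^(m + 1),
which is the claimed formula at N = m+1.
This completes the induction.

s_N = (-3)^N + 2^N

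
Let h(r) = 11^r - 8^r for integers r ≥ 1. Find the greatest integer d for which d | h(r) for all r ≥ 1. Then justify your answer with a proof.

Computing the first values: h(1) = 3 and h(2) = 57; gcd(3, 57) = 3, so d ≤ 3.
We prove 3 | 11^r - 8^r for all r ≥ 1 by induction on r.
Base case (r = 1): h(1) = 3 = 3·(1), so 3 | h(1).
For the inductive step, assume it holds for an arbitrary j ≥ 1, i.e. 3 | h(j). Then
11^{j+1} − 8^{j+1} = 11·11^j − 8·8^j = 11·(11^j − 8^j) + (3)·8^j. The first term is divisible by 3 by the inductive hypothesis, and the second term (3)·8^j is divisible by 3 since 3 | 3. Hence 3 | h(j+1).
By the principle of mathematical induction, the result holds for all r ≥ 1.
Therefore the largest such d is 3.

d = 3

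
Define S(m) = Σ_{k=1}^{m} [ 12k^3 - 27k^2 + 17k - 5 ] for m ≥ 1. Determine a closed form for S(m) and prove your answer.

S(m) = m(3m^3 - 3m^2 - 2m - 1)

We claim S(m) = m(3m^3 - 3m^2 - 2m - 1) for all m ≥ 1.
For the base case m = 1: S(1) = -3, and the closed form gives -3. They agree.
For the inductive step, assume it holds for an arbitrary k ≥ 1, so S(k) = k(3k^3 - 3k^2 - 2k - 1).
Then S(k+1) = S(k) + (12k^3 + 9k^2 - k - 3) = (k(3k^3 - 3k^2 - 2k - 1)) + (12k^3 + 9k^2 - k - 3).
Simplifying, S(k+1) = (k + 1)(3k^3 + 6k^2 + k - 3) = (k+1)(3(k+1)^3 - 3(k+1)^2 - 2(k+1) - 1),
which is the closed form with m = k+1.
By the principle of mathematical induction, the result holds for all m ≥ 1.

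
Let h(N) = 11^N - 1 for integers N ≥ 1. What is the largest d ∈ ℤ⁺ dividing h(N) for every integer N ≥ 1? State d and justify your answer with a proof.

d = 10

Computing the first values: h(1) = 10 and h(2) = 120; gcd(10, 120) = 10, so d ≤ 10.
We prove 10 | 11^N - 1 for all N ≥ 1 by induction on N.
When N = 1: h(1) = 10 = 10·(1), so 10 | h(1).
Inductive step: assume the claim holds for N = j, i.e. 10 | h(j). Then
11^{j+1} − 1^{j+1} = 11·11^j − 1·1^j = 11·(11^j − 1^j) + (10)·1^j. The first term is divisible by 10 by the inductive hypothesis, and the second term (10)·1^j is divisible by 10 since 10 | 10. Hence 10 | h(j+1).
By induction, the statement is established for all N ≥ 1.
Therefore the largest such d is 10.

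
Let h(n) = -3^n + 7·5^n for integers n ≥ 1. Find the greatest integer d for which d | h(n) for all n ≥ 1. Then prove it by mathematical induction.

d = 2

Computing the first values: h(1) = 32 and h(2) = 166; gcd(32, 166) = 2, so d ≤ 2.
We prove 2 | -3^n + 7·5^n for all n ≥ 1 by induction on n.
For the base case n = 1: h(1) = 32 = 2·(16), so 2 | h(1).
Suppose the result is true for n = i, i.e. 2 | h(i). Then
h(i+1) − 5·h(i) = (-3^(i+1) + 7·5^(i+1)) − 5·(-3^i + 7·5^i) = (-1)·3^i·(3 − 5) = (2)·3^i. Since 2 | h(i) by the inductive hypothesis, 2 | 5·h(i); and 2 | 2 since 2 = 2·1. Therefore 2 | h(i+1).
This completes the induction.
Therefore the largest such d is 2.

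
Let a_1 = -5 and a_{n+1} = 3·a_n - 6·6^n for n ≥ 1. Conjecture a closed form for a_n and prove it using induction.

a_n = 7·3^(n - 1) - 2·6^n

Computing the first terms: a_1 = -5, a_2 = -51, a_3 = -369. This suggests a_n = 7·3^(n - 1) - 2·6^n.
For the base case n = 1: the formula gives -5 = -5 = a_1.
Inductive step: assume the claim holds for n = p, so a_p = 7·3^(p - 1) - 2·6^p.
Then a_{p+1} = 3·a_p - 6·6^p = 3·(7·3^(p - 1) - 2·6^p) - 6·6^p = 7·3^p - 2·6^(p + 1) = 7·3^((p+1) - 1) - 2·6^(p+1),
which is the claimed formula at n = p+1.
By the principle of mathematical induction, the result holds for all n ≥ 1.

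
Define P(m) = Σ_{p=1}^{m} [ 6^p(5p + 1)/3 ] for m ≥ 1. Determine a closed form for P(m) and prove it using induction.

We claim P(m) = 2·6^m·m for all m ≥ 1.
For the base case m = 1: P(1) = 12, and the closed form gives 12. They agree.
For the inductive step, assume it holds for an arbitrary p ≥ 1, so P(p) = 2·6^p·p.
Then P(p+1) = P(p) + (6^p(10p + 12)) = (2·6^p·p) + (6^p(10p + 12)).
Simplifying, P(p+1) = 12·6^p(p + 1) = 2·6^(p+1)·(p+1),
which is the closed form with m = p+1.
By the principle of mathematical induction, the result holds for all m ≥ 1.

P(m) = 2·6^m·m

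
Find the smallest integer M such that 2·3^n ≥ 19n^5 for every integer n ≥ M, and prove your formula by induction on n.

M = 15

At n = 14: 9565938 < 10218656, so the inequality fails and M ≥ 15. We prove 2·3^n ≥ 19n^5 for all n ≥ 15.
For the base case n = 15: 2·3^n = 28697814 and 19n^5 = 14428125, so 28697814 ≥ 14428125.
For the inductive step, assume it holds for an arbitrary r ≥ 15, so 2·3^r ≥ 19r^5.
Then 2·3^(r + 1) = 3·(2·3^r) ≥ 3·(19r^5).
Also, for r ≥ 15 we have 3·(19r^5) ≥ 19(r+1)^5, since 3 ≥ (1 + 1/r)^5 for all r ≥ 15.
Combining, 2·3^(r + 1) ≥ 19(r+1)^5.
Hence, by induction on n, the claim holds for every n ≥ 15.
Hence the smallest such M is 15.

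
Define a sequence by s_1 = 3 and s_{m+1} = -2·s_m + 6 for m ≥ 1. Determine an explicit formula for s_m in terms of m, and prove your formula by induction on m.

Computing the first terms: s_1 = 3, s_2 = 0, s_3 = 6. This suggests s_m = (-2)^(m - 1) + 2.
When m = 1: the formula gives 3 = 3 = s_1.
For the inductive step, assume it holds for an arbitrary r ≥ 1, so s_r = (-2)^(r - 1) + 2.
Then s_{r+1} = -2·s_r + 6 = -2·((-2)^(r - 1) + 2) + 6 = (-2)^r + 2 = (-2)^((r+1) - 1) + 2,
which is the claimed formula at m = r+1.
Hence, by induction on m, the claim holds for every m ≥ 1.

s_m = (-2)^(m - 1) + 2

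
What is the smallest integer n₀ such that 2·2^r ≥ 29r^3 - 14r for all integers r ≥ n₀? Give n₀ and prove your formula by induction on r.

At r = 15: 65536 < 97665, so the inequality fails and n₀ ≥ 16. We prove 2·2^r ≥ 29r^3 - 14r for all r ≥ 16.
When r = 16: 2·2^r = 131072 and 29r^3 - 14r = 118560, so 131072 ≥ 118560.
For the inductive step, assume it holds for an arbitrary m ≥ 16, so 2·2^m ≥ 29m^3 - 14m.
Then 2·2^(m + 1) = 2·(2·2^m) ≥ 2·(29m^3 - 14m).
Also, for m ≥ 16 we have 2·(29m^3 - 14m) ≥ 29(m+1)^3 - 14(m+1), since 2·(29m^3 - 14m) − (29(m+1)^3 - 14(m+1)) = 29m^3 - 87m^2 - 101m - 15, which is nonnegative for all m ≥ 16.
Combining, 2·2^(m + 1) ≥ 29(m+1)^3 - 14(m+1).
By the principle of mathematical induction, the result holds for all r ≥ 16.
Hence the smallest such n₀ is 16.

n₀ = 16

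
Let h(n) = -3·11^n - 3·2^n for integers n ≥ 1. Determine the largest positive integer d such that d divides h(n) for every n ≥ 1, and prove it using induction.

Computing the first values: h(1) = -39 and h(2) = -375; gcd(-39, -375) = 3, so d ≤ 3.
We prove 3 | -3·11^n - 3·2^n for all n ≥ 1 by induction on n.
Base step (n = 1): h(1) = -39 = 3·(-13), so 3 | h(1).
Inductive step: assume the claim holds for n = r, i.e. 3 | h(r). Then
h(r+1) − 11·h(r) = (-3·11^(r+1) - 3·2^(r+1)) − 11·(-3·11^r - 3·2^r) = (-3)·2^r·(2 − 11) = (27)·2^r. Since 3 | h(r) by the inductive hypothesis, 3 | 11·h(r); and 3 | 27 since 27 = 3·9. Therefore 3 | h(r+1).
This completes the induction.
Therefore the largest such d is 3.

d = 3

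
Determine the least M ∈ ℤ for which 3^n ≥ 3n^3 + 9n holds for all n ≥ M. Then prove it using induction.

M = 6

At n = 5: 243 < 420, so the inequality fails and M ≥ 6. We prove 3^n ≥ 3n^3 + 9n for all n ≥ 6.
Base step (n = 6): 3^n = 729 and 3n^3 + 9n = 702, so 729 ≥ 702.
Inductive step: assume the claim holds for n = k, so 3^k ≥ 3k^3 + 9k.
Then 3^(k + 1) = 3·(3^k) ≥ 3·(3k^3 + 9k).
Also, for k ≥ 6 we have 3·(3k^3 + 9k) ≥ 3(k+1)^3 + 9(k+1), since 3·(3k^3 + 9k) − (3(k+1)^3 + 9(k+1)) = 6k^3 - 9k^2 + 9k - 12, which is nonnegative for all k ≥ 6.
Combining, 3^(k + 1) ≥ 3(k+1)^3 + 9(k+1).
By induction, the statement is established for all n ≥ 6.
Hence the smallest such M is 6.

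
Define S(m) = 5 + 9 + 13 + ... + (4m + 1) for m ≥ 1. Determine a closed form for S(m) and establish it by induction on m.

We claim S(m) = m(2m + 3) for all m ≥ 1.
When m = 1: S(1) = 5, and the closed form gives 5. They agree.
Suppose the result is true for m = k, so S(k) = k(2k + 3).
Then S(k+1) = S(k) + (4k + 5) = (k(2k + 3)) + (4k + 5).
Simplifying, S(k+1) = (k + 1)(2k + 5) = (k+1)(2(k+1) + 3),
which is the closed form with m = k+1.
This completes the induction.

S(m) = m(2m + 3)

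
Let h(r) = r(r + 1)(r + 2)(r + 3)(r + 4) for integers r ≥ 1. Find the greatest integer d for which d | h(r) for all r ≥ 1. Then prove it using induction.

Computing the first values: h(1) = 120 and h(2) = 720; gcd(120, 720) = 120, so d ≤ 120.
We prove 120 | r(r + 1)(r + 2)(r + 3)(r + 4) for all r ≥ 1 by induction on r.
Base step (r = 1): h(1) = 120 = 120·(1), so 120 | h(1).
Inductive step: suppose the statement holds for some i ≥ 1, i.e. 120 | h(i). Then
h(i+1) − h(i) = (i+1)·(i+2)·(i+3)·(i+4)·(i+5) − i·(i+1)·(i+2)·(i+3)·(i+4) = (i+1)·(i+2)·(i+3)·(i+4)·[(i+5) − i] = 5·(i+1)·(i+2)·(i+3)·(i+4). The product of 4 consecutive integers is divisible by (4)! = 24, so h(i+1) − h(i) is divisible by 5·24 = 120. By the inductive hypothesis 120 | h(i), hence 120 | h(i+1).
By the principle of mathematical induction, the result holds for all r ≥ 1.
Therefore the largest such d is 120.

d = 120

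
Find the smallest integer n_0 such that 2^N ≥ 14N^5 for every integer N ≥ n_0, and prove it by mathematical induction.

n_0 = 28

At N = 27: 134217728 < 200884698, so the inequality fails and n_0 ≥ 28. We prove 2^N ≥ 14N^5 for all N ≥ 28.
Base step (N = 28): 2^N = 268435456 and 14N^5 = 240945152, so 268435456 ≥ 240945152.
Suppose the result is true for N = r, so 2^r ≥ 14r^5.
Then 2^(r + 1) = 2·(2^r) ≥ 2·(14r^5).
Also, for r ≥ 28 we have 2·(14r^5) ≥ 14(r+1)^5, since 2 ≥ (1 + 1/r)^5 for all r ≥ 28.
Combining, 2^(r + 1) ≥ 14(r+1)^5.
Hence, by induction on N, the claim holds for every N ≥ 28.
Hence the smallest such n_0 is 28.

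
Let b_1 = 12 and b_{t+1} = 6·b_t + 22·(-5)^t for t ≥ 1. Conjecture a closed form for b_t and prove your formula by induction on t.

Computing the first terms: b_1 = 12, b_2 = -38, b_3 = 322. This suggests b_t = -2(-5)^t + 2·6^(t - 1).
For the base case t = 1: the formula gives 12 = 12 = b_1.
Inductive step: suppose the statement holds for some m ≥ 1, so b_m = -2(-5)^m + 2·6^(m - 1).
Then b_{m+1} = 6·b_m + 22·(-5)^m = 6·(-2(-5)^m + 2·6^(m - 1)) + 22·(-5)^m = -2(-5)^(m + 1) + 2·6^m = -2(-5)^(m+1) + 2·6^((m+1) - 1),
which is the claimed formula at t = m+1.
This completes the induction.

b_t = -2(-5)^t + 2·6^(t - 1)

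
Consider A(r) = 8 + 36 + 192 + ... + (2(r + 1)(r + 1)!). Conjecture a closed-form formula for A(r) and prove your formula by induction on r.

A(r) = 2(r + 2)! - 4

We claim A(r) = 2(r + 2)! - 4 for all r ≥ 1.
For the base case r = 1: A(1) = 8, and the closed form gives 8. They agree.
Suppose the result is true for r = k, so A(k) = 2(k + 2)! - 4.
Then A(k+1) = A(k) + (2(k + 2)(k + 2)!) = (2(k + 2)! - 4) + (2(k + 2)(k + 2)!).
Simplifying, A(k+1) = 2((k+1) + 2)! - 4,
which is the closed form with r = k+1.
Hence, by induction on r, the claim holds for every r ≥ 1.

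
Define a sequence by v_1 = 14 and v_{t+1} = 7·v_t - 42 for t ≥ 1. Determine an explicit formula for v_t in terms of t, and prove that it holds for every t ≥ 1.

Computing the first terms: v_1 = 14, v_2 = 56, v_3 = 350. This suggests v_t = 7^t + 7.
For the base case t = 1: the formula gives 14 = 14 = v_1.
For the inductive step, assume it holds for an arbitrary k ≥ 1, so v_k = 7^k + 7.
Then v_{k+1} = 7·v_k - 42 = 7·(7^k + 7) - 42 = 7^(k + 1) + 7,
which is the claimed formula at t = k+1.
This completes the induction.

v_t = 7^t + 7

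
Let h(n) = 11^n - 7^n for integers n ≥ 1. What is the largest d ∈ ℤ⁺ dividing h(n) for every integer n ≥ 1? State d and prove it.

d = 4

Computing the first values: h(1) = 4 and h(2) = 72; gcd(4, 72) = 4, so d ≤ 4.
We prove 4 | 11^n - 7^n for all n ≥ 1 by induction on n.
Base case (n = 1): h(1) = 4 = 4·(1), so 4 | h(1).
Inductive step: assume the claim holds for n = i, i.e. 4 | h(i). Then
11^{i+1} − 7^{i+1} = 11·11^i − 7·7^i = 11·(11^i − 7^i) + (4)·7^i. The first term is divisible by 4 by the inductive hypothesis, and the second term (4)·7^i is divisible by 4 since 4 | 4. Hence 4 | h(i+1).
This completes the induction.
Therefore the largest such d is 4.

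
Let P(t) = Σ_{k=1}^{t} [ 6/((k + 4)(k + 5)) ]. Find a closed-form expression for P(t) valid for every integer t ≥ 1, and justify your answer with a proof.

P(t) = 6t/(5(t + 5))

We claim P(t) = 6t/(5(t + 5)) for all t ≥ 1.
Base step (t = 1): P(1) = 1/5, and the closed form gives 1/5. They agree.
Inductive step: assume the claim holds for t = k, so P(k) = 6k/(5(k + 5)).
Then P(k+1) = P(k) + (6/((k + 5)(k + 6))) = (6k/(5(k + 5))) + (6/((k + 5)(k + 6))).
Simplifying, P(k+1) = 6(k + 1)/(5(k + 6)) = 6(k+1)/(5((k+1) + 5)),
which is the closed form with t = k+1.
Hence, by induction on t, the claim holds for every t ≥ 1.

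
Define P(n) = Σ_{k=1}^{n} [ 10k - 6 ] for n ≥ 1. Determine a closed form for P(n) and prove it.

We claim P(n) = n(5n - 1) for all n ≥ 1.
For the base case n = 1: P(1) = 4, and the closed form gives 4. They agree.
Inductive step: assume the claim holds for n = k, so P(k) = k(5k - 1).
Then P(k+1) = P(k) + (10k + 4) = (k(5k - 1)) + (10k + 4).
Simplifying, P(k+1) = (k + 1)(5k + 4) = (k+1)(5(k+1) - 1),
which is the closed form with n = k+1.
By induction, the statement is established for all n ≥ 1.

P(n) = n(5n - 1)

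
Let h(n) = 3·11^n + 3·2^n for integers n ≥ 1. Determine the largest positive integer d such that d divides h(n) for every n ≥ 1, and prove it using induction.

d = 3

Computing the first values: h(1) = 39 and h(2) = 375; gcd(39, 375) = 3, so d ≤ 3.
We prove 3 | 3·11^n + 3·2^n for all n ≥ 1 by induction on n.
For the base case n = 1: h(1) = 39 = 3·(13), so 3 | h(1).
Inductive step: suppose the statement holds for some r ≥ 1, i.e. 3 | h(r). Then
h(r+1) − 11·h(r) = (3·11^(r+1) + 3·2^(r+1)) − 11·(3·11^r + 3·2^r) = (3)·2^r·(2 − 11) = (-27)·2^r. Since 3 | h(r) by the inductive hypothesis, 3 | 11·h(r); and 3 | -27 since -27 = 3·-9. Therefore 3 | h(r+1).
Hence, by induction on n, the claim holds for every n ≥ 1.
Therefore the largest such d is 3.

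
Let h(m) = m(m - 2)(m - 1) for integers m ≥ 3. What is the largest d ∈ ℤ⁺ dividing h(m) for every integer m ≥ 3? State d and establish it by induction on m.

Computing the first values: h(3) = 6 and h(4) = 24; gcd(6, 24) = 6, so d ≤ 6.
We prove 6 | m(m - 2)(m - 1) for all m ≥ 3 by induction on m.
Base step (m = 3): h(3) = 6 = 6·(1), so 6 | h(3).
For the inductive step, assume it holds for an arbitrary i ≥ 3, i.e. 6 | h(i). Then
h(i+1) − h(i) = (i-1)·i·(i+1) − (i-2)·(i-1)·i = (i-1)·i·[(i+1) − (i-2)] = 3·(i-1)·i. The product of 2 consecutive integers is divisible by (2)! = 2, so h(i+1) − h(i) is divisible by 3·2 = 6. By the inductive hypothesis 6 | h(i), hence 6 | h(i+1).
This completes the induction.
Therefore the largest such d is 6.

d = 6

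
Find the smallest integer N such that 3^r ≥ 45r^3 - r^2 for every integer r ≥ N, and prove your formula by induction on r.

N = 10

At r = 9: 19683 < 32724, so the inequality fails and N ≥ 10. We prove 3^r ≥ 45r^3 - r^2 for all r ≥ 10.
Base case (r = 10): 3^r = 59049 and 45r^3 - r^2 = 44900, so 59049 ≥ 44900.
For the inductive step, assume it holds for an arbitrary j ≥ 10, so 3^j ≥ 45j^3 - j^2.
Then 3^(j + 1) = 3·(3^j) ≥ 3·(45j^3 - j^2).
Also, for j ≥ 10 we have 3·(45j^3 - j^2) ≥ 45(j+1)^3 - (j+1)^2, since 3·(45j^3 - j^2) − (45(j+1)^3 - (j+1)^2) = 90j^3 - 137j^2 - 133j - 44, which is nonnegative for all j ≥ 10.
Combining, 3^(j + 1) ≥ 45(j+1)^3 - (j+1)^2.
By induction, the statement is established for all r ≥ 10.
Hence the smallest such N is 10.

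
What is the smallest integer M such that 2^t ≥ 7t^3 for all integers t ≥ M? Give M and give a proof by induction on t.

M = 15

At t = 14: 16384 < 19208, so the inequality fails and M ≥ 15. We prove 2^t ≥ 7t^3 for all t ≥ 15.
Base step (t = 15): 2^t = 32768 and 7t^3 = 23625, so 32768 ≥ 23625.
For the inductive step, assume it holds for an arbitrary j ≥ 15, so 2^j ≥ 7j^3.
Then 2^(j + 1) = 2·(2^j) ≥ 2·(7j^3).
Also, for j ≥ 15 we have 2·(7j^3) ≥ 7(j+1)^3, since 2 ≥ (1 + 1/j)^3 for all j ≥ 15.
Combining, 2^(j + 1) ≥ 7(j+1)^3.
This completes the induction.
Hence the smallest such M is 15.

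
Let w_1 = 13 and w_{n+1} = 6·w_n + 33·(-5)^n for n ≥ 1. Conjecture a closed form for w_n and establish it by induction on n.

Computing the first terms: w_1 = 13, w_2 = -87, w_3 = 303. This suggests w_n = -3(-5)^n - 2·6^(n - 1).
Base case (n = 1): the formula gives 13 = 13 = w_1.
Inductive step: suppose the statement holds for some m ≥ 1, so w_m = -3(-5)^m - 2·6^(m - 1).
Then w_{m+1} = 6·w_m + 33·(-5)^m = 6·(-3(-5)^m - 2·6^(m - 1)) + 33·(-5)^m = -3(-5)^(m + 1) - 2·6^m = -3(-5)^(m+1) - 2·6^((m+1) - 1),
which is the claimed formula at n = m+1.
By induction, the statement is established for all n ≥ 1.

w_n = -3(-5)^n - 2·6^(n - 1)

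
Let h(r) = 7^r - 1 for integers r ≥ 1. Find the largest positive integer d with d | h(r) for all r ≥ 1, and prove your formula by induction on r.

Computing the first values: h(1) = 6 and h(2) = 48; gcd(6, 48) = 6, so d ≤ 6.
We prove 6 | 7^r - 1 for all r ≥ 1 by induction on r.
When r = 1: h(1) = 6 = 6·(1), so 6 | h(1).
For the inductive step, assume it holds for an arbitrary m ≥ 1, i.e. 6 | h(m). Then
7^{m+1} − 1^{m+1} = 7·7^m − 1·1^m = 7·(7^m − 1^m) + (6)·1^m. The first term is divisible by 6 by the inductive hypothesis, and the second term (6)·1^m is divisible by 6 since 6 | 6. Hence 6 | h(m+1).
By the principle of mathematical induction, the result holds for all r ≥ 1.
Therefore the largest such d is 6.

d = 6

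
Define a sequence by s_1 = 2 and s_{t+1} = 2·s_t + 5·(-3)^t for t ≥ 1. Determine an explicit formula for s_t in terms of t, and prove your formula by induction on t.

Computing the first terms: s_1 = 2, s_2 = -11, s_3 = 23. This suggests s_t = -(-3)^t - 2^(t - 1).
Base step (t = 1): the formula gives 2 = 2 = s_1.
For the inductive step, assume it holds for an arbitrary i ≥ 1, so s_i = -(-3)^i - 2^(i - 1).
Then s_{i+1} = 2·s_i + 5·(-3)^i = 2·(-(-3)^i - 2^(i - 1)) + 5·(-3)^i = -(-3)^(i + 1) - 2^i = -(-3)^(i+1) - 2^((i+1) - 1),
which is the claimed formula at t = i+1.
By induction, the statement is established for all t ≥ 1.

s_t = -(-3)^t - 2^(t - 1)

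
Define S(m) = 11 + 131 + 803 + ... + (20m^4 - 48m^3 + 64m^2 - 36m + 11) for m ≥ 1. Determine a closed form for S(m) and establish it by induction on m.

S(m) = m(4m^4 - 2m^3 + 4m^2 + 2m + 3)

We claim S(m) = m(4m^4 - 2m^3 + 4m^2 + 2m + 3) for all m ≥ 1.
When m = 1: S(1) = 11, and the closed form gives 11. They agree.
Inductive step: suppose the statement holds for some r ≥ 1, so S(r) = r(4r^4 - 2r^3 + 4r^2 + 2r + 3).
Then S(r+1) = S(r) + (20r^4 + 32r^3 + 40r^2 + 28r + 11) = (r(4r^4 - 2r^3 + 4r^2 + 2r + 3)) + (20r^4 + 32r^3 + 40r^2 + 28r + 11).
Simplifying, S(r+1) = (r + 1)(4r^4 + 14r^3 + 22r^2 + 20r + 11) = (r+1)(4(r+1)^4 - 2(r+1)^3 + 4(r+1)^2 + 2(r+1) + 3),
which is the closed form with m = r+1.
Hence, by induction on m, the claim holds for every m ≥ 1.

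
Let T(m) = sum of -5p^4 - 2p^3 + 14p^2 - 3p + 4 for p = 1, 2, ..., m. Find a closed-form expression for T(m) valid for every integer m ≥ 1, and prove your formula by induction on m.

We claim T(m) = -m(m^4 + 3m^3 - 2m^2 - 5m - 5) for all m ≥ 1.
When m = 1: T(1) = 8, and the closed form gives 8. They agree.
Inductive step: suppose the statement holds for some p ≥ 1, so T(p) = p(-p^4 - 3p^3 + 2p^2 + 5p + 5).
Then T(p+1) = T(p) + (-5p^4 - 22p^3 - 22p^2 - p + 8) = (p(-p^4 - 3p^3 + 2p^2 + 5p + 5)) + (-5p^4 - 22p^3 - 22p^2 - p + 8).
Simplifying, T(p+1) = -(p + 1)(p^4 + 7p^3 + 13p^2 + 4p - 8) = -(p+1)((p+1)^4 + 3(p+1)^3 - 2(p+1)^2 - 5(p+1) - 5),
which is the closed form with m = p+1.
By the principle of mathematical induction, the result holds for all m ≥ 1.

T(m) = -m(m^4 + 3m^3 - 2m^2 - 5m - 5)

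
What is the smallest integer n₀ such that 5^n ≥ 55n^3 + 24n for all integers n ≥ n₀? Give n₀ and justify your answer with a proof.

At n = 5: 3125 < 6995, so the inequality fails and n₀ ≥ 6. We prove 5^n ≥ 55n^3 + 24n for all n ≥ 6.
When n = 6: 5^n = 15625 and 55n^3 + 24n = 12024, so 15625 ≥ 12024.
Inductive step: suppose the statement holds for some r ≥ 6, so 5^r ≥ 55r^3 + 24r.
Then 5^(r + 1) = 5·(5^r) ≥ 5·(55r^3 + 24r).
Also, for r ≥ 6 we have 5·(55r^3 + 24r) ≥ 55(r+1)^3 + 24(r+1), since 5·(55r^3 + 24r) − (55(r+1)^3 + 24(r+1)) = 220r^3 - 165r^2 - 69r - 79, which is nonnegative for all r ≥ 6.
Combining, 5^(r + 1) ≥ 55(r+1)^3 + 24(r+1).
This completes the induction.
Hence the smallest such n₀ is 6.

n₀ = 6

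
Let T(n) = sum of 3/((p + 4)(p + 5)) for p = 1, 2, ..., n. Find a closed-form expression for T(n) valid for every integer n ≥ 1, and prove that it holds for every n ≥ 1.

We claim T(n) = 3n/(5(n + 5)) for all n ≥ 1.
Base case (n = 1): T(1) = 1/10, and the closed form gives 1/10. They agree.
For the inductive step, assume it holds for an arbitrary p ≥ 1, so T(p) = 3p/(5(p + 5)).
Then T(p+1) = T(p) + (3/((p + 5)(p + 6))) = (3p/(5(p + 5))) + (3/((p + 5)(p + 6))).
Simplifying, T(p+1) = 3(p + 1)/(5(p + 6)) = 3(p+1)/(5((p+1) + 5)),
which is the closed form with n = p+1.
Hence, by induction on n, the claim holds for every n ≥ 1.

T(n) = 3n/(5(n + 5))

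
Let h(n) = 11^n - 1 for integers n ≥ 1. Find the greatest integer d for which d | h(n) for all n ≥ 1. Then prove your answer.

Computing the first values: h(1) = 10 and h(2) = 120; gcd(10, 120) = 10, so d ≤ 10.
We prove 10 | 11^n - 1 for all n ≥ 1 by induction on n.
Base case (n = 1): h(1) = 10 = 10·(1), so 10 | h(1).
For the inductive step, assume it holds for an arbitrary m ≥ 1, i.e. 10 | h(m). Then
11^{m+1} − 1^{m+1} = 11·11^m − 1·1^m = 11·(11^m − 1^m) + (10)·1^m. The first term is divisible by 10 by the inductive hypothesis, and the second term (10)·1^m is divisible by 10 since 10 | 10. Hence 10 | h(m+1).
This completes the induction.
Therefore the largest such d is 10.

d = 10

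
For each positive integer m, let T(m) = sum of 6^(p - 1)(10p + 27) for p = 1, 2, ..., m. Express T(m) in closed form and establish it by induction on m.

We claim T(m) = 6^m(2m + 5) - 5 for all m ≥ 1.
Base step (m = 1): T(1) = 37, and the closed form gives 37. They agree.
For the inductive step, assume it holds for an arbitrary p ≥ 1, so T(p) = 6^p(2p + 5) - 5.
Then T(p+1) = T(p) + (6^p(10p + 37)) = (6^p(2p + 5) - 5) + (6^p(10p + 37)).
Simplifying, T(p+1) = 12·6^p·p + 42·6^p - 5 = 6^(p+1)(2(p+1) + 5) - 5,
which is the closed form with m = p+1.
By induction, the statement is established for all m ≥ 1.

T(m) = 6^m(2m + 5) - 5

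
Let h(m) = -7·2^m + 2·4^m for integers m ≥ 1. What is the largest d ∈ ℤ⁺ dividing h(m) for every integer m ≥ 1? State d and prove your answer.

Computing the first values: h(1) = -6 and h(2) = 4; gcd(-6, 4) = 2, so d ≤ 2.
We prove 2 | -7·2^m + 2·4^m for all m ≥ 1 by induction on m.
Base case (m = 1): h(1) = -6 = 2·(-3), so 2 | h(1).
Inductive step: assume the claim holds for m = i, i.e. 2 | h(i). Then
h(i+1) − 4·h(i) = (-7·2^(i+1) + 2·4^(i+1)) − 4·(-7·2^i + 2·4^i) = (-7)·2^i·(2 − 4) = (14)·2^i. Since 2 | h(i) by the inductive hypothesis, 2 | 4·h(i); and 2 | 14 since 14 = 2·7. Therefore 2 | h(i+1).
By the principle of mathematical induction, the result holds for all m ≥ 1.
Therefore the largest such d is 2.

d = 2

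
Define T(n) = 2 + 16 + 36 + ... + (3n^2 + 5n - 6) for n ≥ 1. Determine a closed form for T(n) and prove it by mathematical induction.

T(n) = n(n^2 + 4n - 3)

We claim T(n) = n(n^2 + 4n - 3) for all n ≥ 1.
Base step (n = 1): T(1) = 2, and the closed form gives 2. They agree.
Inductive step: assume the claim holds for n = j, so T(j) = j(j^2 + 4j - 3).
Then T(j+1) = T(j) + (3j^2 + 11j + 2) = (j(j^2 + 4j - 3)) + (3j^2 + 11j + 2).
Simplifying, T(j+1) = (j + 1)(j^2 + 6j + 2) = (j+1)((j+1)^2 + 4(j+1) - 3),
which is the closed form with n = j+1.
Hence, by induction on n, the claim holds for every n ≥ 1.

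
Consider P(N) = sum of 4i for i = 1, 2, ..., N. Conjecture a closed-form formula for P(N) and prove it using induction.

We claim P(N) = 2N(N + 1) for all N ≥ 1.
For the base case N = 1: P(1) = 4, and the closed form gives 4. They agree.
Inductive step: suppose the statement holds for some i ≥ 1, so P(i) = 2i(i + 1).
Then P(i+1) = P(i) + (4i + 4) = (2i(i + 1)) + (4i + 4).
Simplifying, P(i+1) = 2(i + 1)(i + 2) = 2(i+1)((i+1) + 1),
which is the closed form with N = i+1.
Hence, by induction on N, the claim holds for every N ≥ 1.

P(N) = 2N(N + 1)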